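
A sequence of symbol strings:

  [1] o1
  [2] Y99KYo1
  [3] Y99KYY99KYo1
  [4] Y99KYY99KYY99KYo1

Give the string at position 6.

Each term is the previous one with Y99KY prepended.
From Y99KYY99KYY99KYo1, 2 further steps: Y99KYY99KYY99KYo1 → Y99KYY99KYY99KYY99KYo1 → (answer).

Y99KYY99KYY99KYY99KYY99KYo1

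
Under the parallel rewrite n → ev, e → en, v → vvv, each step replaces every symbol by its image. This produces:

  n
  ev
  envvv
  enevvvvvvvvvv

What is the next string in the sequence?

enevenvvvvvvvvvvvvvvvvvvvvvvvvvvvvvv

φ(enevvvvvvvvvv) expands symbol-by-symbol to en ev en vvv vvv vvv vvv vvv vvv vvv vvv vvv vvv; joining the 13 pieces gives the next term.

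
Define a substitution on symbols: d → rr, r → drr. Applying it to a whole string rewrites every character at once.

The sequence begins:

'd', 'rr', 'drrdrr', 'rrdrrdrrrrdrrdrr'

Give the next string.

drrdrrrrdrrdrrrrdrrdrrdrrdrrrrdrrdrrrrdrrdrr

Applying the rule to each of the 16 symbols of rrdrrdrrrrdrrdrr gives the pieces drr drr rr drr drr rr drr drr drr drr rr drr drr rr drr drr, which concatenate to the answer.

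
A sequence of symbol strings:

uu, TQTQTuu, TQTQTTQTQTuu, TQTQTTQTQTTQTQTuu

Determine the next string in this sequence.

TQTQTTQTQTTQTQTTQTQTuu

Every step adds TQTQT at the front: s(k+1) = TQTQT·s(k).
One more step from TQTQTTQTQTTQTQTuu gives the answer.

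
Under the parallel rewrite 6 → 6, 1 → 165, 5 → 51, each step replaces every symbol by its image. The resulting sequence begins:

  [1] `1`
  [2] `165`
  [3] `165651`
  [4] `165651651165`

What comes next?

165651651165651165165651

Expanding 165651651165: 1→165, 6→6, 5→51, 6→6, 5→51, 1→165, 6→6, 5→51, 1→165, 1→165, 6→6, 5→51. Concatenated: 165 6 51 6 51 165 6 51 165 165 6 51.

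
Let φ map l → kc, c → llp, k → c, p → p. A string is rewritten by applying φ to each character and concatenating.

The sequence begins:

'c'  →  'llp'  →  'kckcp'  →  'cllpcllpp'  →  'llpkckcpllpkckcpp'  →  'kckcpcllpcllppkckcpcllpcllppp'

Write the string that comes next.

Rewriting the 29 symbols of kckcpcllpcllppkckcpcllpcllppp one by one yields c llp c llp p llp kc kc p llp kc kc p p c llp c llp p llp kc kc p llp kc kc p p p; concatenated:

cllpcllppllpkckcpllpkckcppcllpcllppllpkckcpllpkckcppp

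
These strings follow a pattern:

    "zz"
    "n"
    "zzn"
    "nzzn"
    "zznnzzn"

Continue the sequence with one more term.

This is a Fibonacci-style word recurrence s(k) = s(k−2)·s(k−1): e.g. zz·n = zzn.
Continuing: nzzn · zznnzzn gives term 6.

nzznzznnzzn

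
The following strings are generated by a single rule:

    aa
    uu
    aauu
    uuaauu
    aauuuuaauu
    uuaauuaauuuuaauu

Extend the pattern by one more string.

This is a Fibonacci-style word recurrence s(k) = s(k−2)·s(k−1): e.g. aa·uu = aauu.
The next term joins aauuuuaauu and uuaauuaauuuuaauu.

aauuuuaauuuuaauuaauuuuaauu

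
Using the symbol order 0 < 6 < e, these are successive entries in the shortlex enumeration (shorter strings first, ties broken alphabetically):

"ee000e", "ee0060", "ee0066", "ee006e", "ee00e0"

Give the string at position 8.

ee0600

Continuing the enumeration 3 steps past ee00e0: ee00e0 → ee00e6 → ee00ee → (answer).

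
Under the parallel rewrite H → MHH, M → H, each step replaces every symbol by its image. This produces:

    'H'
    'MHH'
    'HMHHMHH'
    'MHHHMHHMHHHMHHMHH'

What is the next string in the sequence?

φ(MHHHMHHMHHHMHHMHH) expands symbol-by-symbol to H MHH MHH MHH H MHH MHH H MHH MHH MHH H MHH MHH H MHH MHH; joining the 17 pieces gives the next term.

HMHHMHHMHHHMHHMHHHMHHMHHMHHHMHHMHHHMHHMHH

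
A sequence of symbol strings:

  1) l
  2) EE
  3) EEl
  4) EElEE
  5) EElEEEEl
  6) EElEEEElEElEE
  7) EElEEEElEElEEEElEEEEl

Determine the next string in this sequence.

Each term (from the third on) is the previous term followed by the one before it: term 3 = EE·l = EEl.
The next term joins EElEEEElEElEEEElEEEEl and EElEEEElEElEE.

EElEEEElEElEEEElEEEElEElEEEElEElEE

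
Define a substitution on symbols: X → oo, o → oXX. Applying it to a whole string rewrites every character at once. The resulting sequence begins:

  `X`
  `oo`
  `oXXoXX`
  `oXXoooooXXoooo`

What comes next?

Rewriting the 14 symbols of oXXoooooXXoooo one by one yields oXX oo oo oXX oXX oXX oXX oXX oo oo oXX oXX oXX oXX; concatenated:

oXXoooooXXoXXoXXoXXoXXoooooXXoXXoXXoXX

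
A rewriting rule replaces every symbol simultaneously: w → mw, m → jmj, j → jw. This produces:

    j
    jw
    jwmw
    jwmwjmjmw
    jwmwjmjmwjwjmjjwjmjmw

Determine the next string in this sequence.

Rewriting the 21 symbols of jwmwjmjmwjwjmjjwjmjmw one by one yields jw mw jmj mw jw jmj jw jmj mw jw mw jw jmj jw jw mw jw jmj jw jmj mw; concatenated:

jwmwjmjmwjwjmjjwjmjmwjwmwjwjmjjwjwmwjwjmjjwjmjmw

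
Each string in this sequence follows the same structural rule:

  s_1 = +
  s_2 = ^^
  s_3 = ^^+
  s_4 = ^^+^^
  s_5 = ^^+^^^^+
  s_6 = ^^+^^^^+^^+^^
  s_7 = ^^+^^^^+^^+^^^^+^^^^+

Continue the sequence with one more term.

Each term (from the third on) is the previous term followed by the one before it: term 3 = ^^·+ = ^^+.
So term 8 is ^^+^^^^+^^+^^^^+^^^^+·^^+^^^^+^^+^^.

^^+^^^^+^^+^^^^+^^^^+^^+^^^^+^^+^^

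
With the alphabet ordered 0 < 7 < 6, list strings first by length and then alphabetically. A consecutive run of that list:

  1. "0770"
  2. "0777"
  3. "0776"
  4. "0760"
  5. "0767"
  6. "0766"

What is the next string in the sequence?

0600

The successor of 0766 increments the rightmost position that isn't already 6 and resets every position after it to 0.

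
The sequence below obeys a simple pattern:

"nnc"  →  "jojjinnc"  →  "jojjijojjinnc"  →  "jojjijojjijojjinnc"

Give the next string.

The strings grow by a fixed prefix jojji each time.
Applying this once more to jojjijojjijojjinnc:

jojjijojjijojjijojjinnc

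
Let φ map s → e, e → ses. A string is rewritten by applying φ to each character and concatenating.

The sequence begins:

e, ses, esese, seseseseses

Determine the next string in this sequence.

Expanding seseseseses: s→e, e→ses, s→e, e→ses, s→e, e→ses, s→e, e→ses, s→e, e→ses, s→e. Concatenated: e ses e ses e ses e ses e ses e.

esesesesesesesesesese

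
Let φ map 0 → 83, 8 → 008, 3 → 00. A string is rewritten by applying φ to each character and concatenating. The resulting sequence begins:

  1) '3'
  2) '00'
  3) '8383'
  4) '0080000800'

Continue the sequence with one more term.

Apply φ to 0080000800 symbol by symbol: 0→83, 0→83, 8→008, 0→83, 0→83, 0→83, 0→83, 8→008, 0→83, 0→83; joined: 83 83 008 83 83 83 83 008 83 83.

8383008838383830088383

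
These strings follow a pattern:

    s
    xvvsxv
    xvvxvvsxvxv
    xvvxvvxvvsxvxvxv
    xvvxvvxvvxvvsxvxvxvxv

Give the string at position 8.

Each term wraps the previous one in xvv on the left and xv on the right.
From xvvxvvxvvxvvsxvxvxvxv, 3 further steps: xvvxvvxvvxvvsxvxvxvxv → xvvxvvxvvxvvxvvsxvxvxvxvxv → xvvxvvxvvxvvxvvxvvsxvxvxvxvxvxv → (answer).

xvvxvvxvvxvvxvvxvvxvvsxvxvxvxvxvxvxv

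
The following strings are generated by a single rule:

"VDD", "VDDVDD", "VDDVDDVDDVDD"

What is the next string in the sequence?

Each string is two copies of the previous one concatenated.
One more doubling of VDDVDDVDDVDD gives the answer.

VDDVDDVDDVDDVDDVDDVDDVDD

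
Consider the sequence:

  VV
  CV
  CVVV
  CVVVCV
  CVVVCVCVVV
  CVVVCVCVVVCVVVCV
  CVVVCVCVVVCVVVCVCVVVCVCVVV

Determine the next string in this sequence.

CVVVCVCVVVCVVVCVCVVVCVCVVVCVVVCVCVVVCVVVCV

Each term (from the third on) is the previous term followed by the one before it: term 3 = CV·VV = CVVV.
Continuing: CVVVCVCVVVCVVVCVCVVVCVCVVV · CVVVCVCVVVCVVVCV gives term 8.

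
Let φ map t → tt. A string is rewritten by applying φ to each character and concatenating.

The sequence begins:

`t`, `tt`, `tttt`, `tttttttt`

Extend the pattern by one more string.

tttttttttttttttt

Expanding tttttttt: t→tt, t→tt, t→tt, t→tt, t→tt, t→tt, t→tt, t→tt. Concatenated: tt tt tt tt tt tt tt tt.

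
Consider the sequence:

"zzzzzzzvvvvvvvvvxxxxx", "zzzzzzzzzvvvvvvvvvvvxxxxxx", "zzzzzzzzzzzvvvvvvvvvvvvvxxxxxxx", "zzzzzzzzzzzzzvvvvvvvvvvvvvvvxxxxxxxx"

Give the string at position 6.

zzzzzzzzzzzzzzzzzvvvvvvvvvvvvvvvvvvvxxxxxxxxxx

The n-th term is 2n+1 z's then 2n+3 v's then n+2 x's, where the shown terms are n = 3, 4, 5, 6.
For term 6, n = 8, so the run lengths are 17, 19, 10.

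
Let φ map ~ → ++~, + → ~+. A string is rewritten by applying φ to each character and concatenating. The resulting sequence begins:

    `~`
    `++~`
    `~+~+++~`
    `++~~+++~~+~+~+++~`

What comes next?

φ(++~~+++~~+~+~+++~) expands symbol-by-symbol to ~+ ~+ ++~ ++~ ~+ ~+ ~+ ++~ ++~ ~+ ++~ ~+ ++~ ~+ ~+ ~+ ++~; joining the 17 pieces gives the next term.

~+~+++~++~~+~+~+++~++~~+++~~+++~~+~+~+++~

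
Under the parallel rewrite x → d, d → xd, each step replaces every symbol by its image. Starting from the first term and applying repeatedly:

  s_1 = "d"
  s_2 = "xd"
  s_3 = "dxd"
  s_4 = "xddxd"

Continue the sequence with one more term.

dxdxddxd

Apply φ to xddxd symbol by symbol: x→d, d→xd, d→xd, x→d, d→xd; joined: d xd xd d xd.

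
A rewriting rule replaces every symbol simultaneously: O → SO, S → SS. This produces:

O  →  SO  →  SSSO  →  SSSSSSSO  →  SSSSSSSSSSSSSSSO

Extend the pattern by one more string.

Applying the rule to each of the 16 symbols of SSSSSSSSSSSSSSSO gives the pieces SS SS SS SS SS SS SS SS SS SS SS SS SS SS SS SO, which concatenate to the answer.

SSSSSSSSSSSSSSSSSSSSSSSSSSSSSSSO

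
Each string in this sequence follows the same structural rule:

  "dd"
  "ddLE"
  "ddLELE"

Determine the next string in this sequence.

ddLELELE

Every step adds LE to the end: s(k+1) = s(k)·LE.
One more step from ddLELE gives the answer.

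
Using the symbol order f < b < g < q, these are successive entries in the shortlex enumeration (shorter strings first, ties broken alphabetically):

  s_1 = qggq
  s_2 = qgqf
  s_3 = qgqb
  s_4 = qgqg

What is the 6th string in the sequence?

Stepping forward 2 times from qgqg: qgqg → qgqq, then the target.

qqff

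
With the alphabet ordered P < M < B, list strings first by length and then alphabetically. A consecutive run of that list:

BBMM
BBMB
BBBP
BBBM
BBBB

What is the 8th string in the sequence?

PPPPB

Advancing 3 positions from BBBB through BBBB → PPPPP → PPPPM reaches term 8.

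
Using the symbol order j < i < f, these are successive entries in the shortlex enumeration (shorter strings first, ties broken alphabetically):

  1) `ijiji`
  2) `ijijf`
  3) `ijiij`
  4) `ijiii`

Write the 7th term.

ijifi

Advancing 3 positions from ijiii through ijiii → ijiif → ijifj reaches term 7.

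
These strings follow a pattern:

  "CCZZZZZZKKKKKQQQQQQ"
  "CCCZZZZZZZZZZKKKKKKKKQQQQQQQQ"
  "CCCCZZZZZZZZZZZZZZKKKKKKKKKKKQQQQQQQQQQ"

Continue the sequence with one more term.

CCCCCZZZZZZZZZZZZZZZZZZKKKKKKKKKKKKKKQQQQQQQQQQQQ

Each string has the form C^{n} Z^{4n-2} K^{3n-1} Q^{2n+2}, where the shown terms are n = 2, 3, 4.
For the next term, n = 5, so the run lengths are 5, 18, 14, 12.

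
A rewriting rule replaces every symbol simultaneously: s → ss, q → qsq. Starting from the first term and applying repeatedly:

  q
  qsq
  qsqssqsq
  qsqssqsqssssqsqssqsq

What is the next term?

qsqssqsqssssqsqssqsqssssssssqsqssqsqssssqsqssqsq

Replace each of the 20 characters of qsqssqsqssssqsqssqsq in place — qsq ss qsq ss ss qsq ss qsq ss ss ss ss qsq ss qsq ss ss qsq ss qsq — and concatenate.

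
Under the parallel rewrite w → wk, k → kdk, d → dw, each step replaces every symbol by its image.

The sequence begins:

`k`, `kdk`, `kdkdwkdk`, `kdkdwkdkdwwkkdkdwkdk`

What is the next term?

kdkdwkdkdwwkkdkdwkdkdwwkwkkdkkdkdwkdkdwwkkdkdwkdk

Applying the rule to each of the 20 symbols of kdkdwkdkdwwkkdkdwkdk gives the pieces kdk dw kdk dw wk kdk dw kdk dw wk wk kdk kdk dw kdk dw wk kdk dw kdk, which concatenate to the answer.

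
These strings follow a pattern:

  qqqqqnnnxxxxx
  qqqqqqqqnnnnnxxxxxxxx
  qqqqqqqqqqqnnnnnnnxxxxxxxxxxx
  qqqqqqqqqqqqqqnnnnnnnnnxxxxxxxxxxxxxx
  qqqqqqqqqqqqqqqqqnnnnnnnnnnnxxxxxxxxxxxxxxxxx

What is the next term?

Reading off run lengths: q runs 5, 8, 11, 14, 17; n runs 3, 5, 7, 9, 11; x runs 5, 8, 11, 14, 17 — each is linear in n (n = 1, 2, …).
For the next term, n = 6, so the run lengths are 20, 13, 20.

qqqqqqqqqqqqqqqqqqqqnnnnnnnnnnnnnxxxxxxxxxxxxxxxxxxxx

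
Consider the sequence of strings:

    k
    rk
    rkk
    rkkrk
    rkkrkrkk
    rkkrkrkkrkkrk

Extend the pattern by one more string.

rkkrkrkkrkkrkrkkrkrkk

This is a Fibonacci-style word recurrence s(k) = s(k−1)·s(k−2): e.g. rk·k = rkk.
So term 7 is rkkrkrkkrkkrk·rkkrkrkk.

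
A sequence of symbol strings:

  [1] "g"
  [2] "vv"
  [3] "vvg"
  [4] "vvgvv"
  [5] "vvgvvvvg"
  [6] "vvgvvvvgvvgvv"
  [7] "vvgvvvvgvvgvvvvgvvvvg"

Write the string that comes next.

vvgvvvvgvvgvvvvgvvvvgvvgvvvvgvvgvv

From term 3 onward, concatenate the last term with the second-to-last: vv·g = vvg, vvg·vv = vvgvv, …
So term 8 is vvgvvvvgvvgvvvvgvvvvg·vvgvvvvgvvgvv.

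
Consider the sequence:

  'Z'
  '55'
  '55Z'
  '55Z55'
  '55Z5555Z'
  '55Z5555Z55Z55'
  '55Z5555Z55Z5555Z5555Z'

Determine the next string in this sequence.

55Z5555Z55Z5555Z5555Z55Z5555Z55Z55

Each term (from the third on) is the previous term followed by the one before it: term 3 = 55·Z = 55Z.
The next term joins 55Z5555Z55Z5555Z5555Z and 55Z5555Z55Z55.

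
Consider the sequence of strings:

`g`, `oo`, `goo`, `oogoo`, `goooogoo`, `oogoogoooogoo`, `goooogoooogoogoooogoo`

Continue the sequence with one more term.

From term 3 onward, concatenate the second-to-last term with the last: g·oo = goo, oo·goo = oogoo, …
So term 8 is oogoogoooogoo·goooogoooogoogoooogoo.

oogoogoooogoogoooogoooogoogoooogoo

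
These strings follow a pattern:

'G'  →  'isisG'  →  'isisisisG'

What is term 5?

isisisisisisisisG

Every step adds isis at the front: s(k+1) = isis·s(k).
From isisisisG, 2 further steps: isisisisG → isisisisisisG → (answer).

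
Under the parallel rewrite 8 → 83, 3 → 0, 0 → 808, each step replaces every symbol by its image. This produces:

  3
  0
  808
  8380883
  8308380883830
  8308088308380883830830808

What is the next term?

φ(8308088308380883830830808) expands symbol-by-symbol to 83 0 808 83 808 83 83 0 808 83 0 83 808 83 83 0 83 0 808 83 0 808 83 808 83; joining the 25 pieces gives the next term.

830808838088383080883083808838308308088308088380883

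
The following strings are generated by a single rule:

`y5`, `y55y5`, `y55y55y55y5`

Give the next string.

s(k+1) = s(k)·5·s(k) — each term doubles the last with '5' between the halves.
So the next term is two copies of y55y55y55y5 with '5' between the halves.

y55y55y55y55y55y55y55y5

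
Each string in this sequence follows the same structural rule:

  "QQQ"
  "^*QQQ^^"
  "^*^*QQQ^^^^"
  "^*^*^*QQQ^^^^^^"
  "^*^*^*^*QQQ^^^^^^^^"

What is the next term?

^*^*^*^*^*QQQ^^^^^^^^^^

Each term wraps the previous one in ^* on the left and ^^ on the right.
So the next term is ^*·^*^*^*^*QQQ^^^^^^^^·^^.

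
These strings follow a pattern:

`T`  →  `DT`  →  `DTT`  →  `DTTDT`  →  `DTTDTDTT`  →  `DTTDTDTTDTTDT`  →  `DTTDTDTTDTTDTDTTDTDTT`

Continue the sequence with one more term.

From term 3 onward, concatenate the last term with the second-to-last: DT·T = DTT, DTT·DT = DTTDT, …
So term 8 is DTTDTDTTDTTDTDTTDTDTT·DTTDTDTTDTTDT.

DTTDTDTTDTTDTDTTDTDTTDTTDTDTTDTTDT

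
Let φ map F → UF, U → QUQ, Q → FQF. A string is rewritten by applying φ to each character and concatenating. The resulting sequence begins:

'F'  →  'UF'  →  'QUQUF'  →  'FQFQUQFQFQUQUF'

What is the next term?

UFFQFUFFQFQUQFQFUFFQFUFFQFQUQFQFQUQUF

Applying the rule to each of the 14 symbols of FQFQUQFQFQUQUF gives the pieces UF FQF UF FQF QUQ FQF UF FQF UF FQF QUQ FQF QUQ UF, which concatenate to the answer.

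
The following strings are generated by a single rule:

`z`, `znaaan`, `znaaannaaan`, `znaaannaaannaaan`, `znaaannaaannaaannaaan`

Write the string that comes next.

znaaannaaannaaannaaannaaan

The strings grow by a fixed suffix naaan each time.
So the next term is znaaannaaannaaannaaan·naaan.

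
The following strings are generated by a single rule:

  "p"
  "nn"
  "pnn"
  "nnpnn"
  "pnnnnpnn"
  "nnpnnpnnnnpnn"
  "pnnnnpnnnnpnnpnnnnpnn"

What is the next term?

nnpnnpnnnnpnnpnnnnpnnnnpnnpnnnnpnn

This is a Fibonacci-style word recurrence s(k) = s(k−2)·s(k−1): e.g. p·nn = pnn.
So term 8 is nnpnnpnnnnpnn·pnnnnpnnnnpnnpnnnnpnn.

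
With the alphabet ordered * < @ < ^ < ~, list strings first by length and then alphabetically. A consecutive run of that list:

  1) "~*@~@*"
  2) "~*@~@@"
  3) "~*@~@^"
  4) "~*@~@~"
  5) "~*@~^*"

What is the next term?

~*@~^@

Find the rightmost character of ~*@~^* below ~, bump it to the next letter, and reset everything to its right to *.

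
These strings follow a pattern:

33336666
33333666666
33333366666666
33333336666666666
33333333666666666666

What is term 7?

33333333336666666666666666

The n-th term is n+2 3's then 2n 6's, where the shown terms are n = 2, 3, 4, 5, 6.
At n = 8 the blocks have lengths 10, 16.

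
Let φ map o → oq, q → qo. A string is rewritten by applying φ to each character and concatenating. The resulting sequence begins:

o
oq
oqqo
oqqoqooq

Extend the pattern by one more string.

oqqoqooqqooqoqqo

Rewriting each symbol of oqqoqooq: o→oq, q→qo, q→qo, o→oq, q→qo, o→oq, o→oq, q→qo, which concatenates to oq qo qo oq qo oq oq qo.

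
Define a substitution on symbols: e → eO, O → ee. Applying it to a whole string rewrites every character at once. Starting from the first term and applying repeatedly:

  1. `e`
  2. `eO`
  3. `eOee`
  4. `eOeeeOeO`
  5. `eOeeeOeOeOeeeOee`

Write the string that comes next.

Replace each of the 16 characters of eOeeeOeOeOeeeOee in place — eO ee eO eO eO ee eO ee eO ee eO eO eO ee eO eO — and concatenate.

eOeeeOeOeOeeeOeeeOeeeOeOeOeeeOeO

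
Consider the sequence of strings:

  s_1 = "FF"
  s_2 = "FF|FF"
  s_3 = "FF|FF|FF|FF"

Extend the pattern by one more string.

Every step duplicates the string with '|' between the halves.
One more doubling of FF|FF|FF|FF gives the answer.

FF|FF|FF|FF|FF|FF|FF|FF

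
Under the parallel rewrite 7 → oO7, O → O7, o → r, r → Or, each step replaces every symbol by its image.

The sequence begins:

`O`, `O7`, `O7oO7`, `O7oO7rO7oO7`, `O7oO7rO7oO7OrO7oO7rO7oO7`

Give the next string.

Rewriting the 24 symbols of O7oO7rO7oO7OrO7oO7rO7oO7 one by one yields O7 oO7 r O7 oO7 Or O7 oO7 r O7 oO7 O7 Or O7 oO7 r O7 oO7 Or O7 oO7 r O7 oO7; concatenated:

O7oO7rO7oO7OrO7oO7rO7oO7O7OrO7oO7rO7oO7OrO7oO7rO7oO7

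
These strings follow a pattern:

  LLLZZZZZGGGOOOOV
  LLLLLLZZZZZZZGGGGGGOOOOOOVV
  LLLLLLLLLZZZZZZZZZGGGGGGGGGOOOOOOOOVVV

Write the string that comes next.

LLLLLLLLLLLLZZZZZZZZZZZGGGGGGGGGGGGOOOOOOOOOOVVVV

Each string has the form L^{3n} Z^{2n+3} G^{3n} O^{2n+2} V^{n} (n = 1, 2, …).
At n = 4 the blocks have lengths 12, 11, 12, 10, 4.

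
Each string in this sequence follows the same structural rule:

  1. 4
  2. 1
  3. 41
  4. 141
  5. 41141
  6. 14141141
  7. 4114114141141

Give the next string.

From term 3 onward, concatenate the second-to-last term with the last: 4·1 = 41, 1·41 = 141, …
The next term joins 14141141 and 4114114141141.

141411414114114141141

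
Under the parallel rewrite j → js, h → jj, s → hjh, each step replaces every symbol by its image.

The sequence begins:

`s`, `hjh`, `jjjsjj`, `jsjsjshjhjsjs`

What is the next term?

Rewriting the 13 symbols of jsjsjshjhjsjs one by one yields js hjh js hjh js hjh jj js jj js hjh js hjh; concatenated:

jshjhjshjhjshjhjjjsjjjshjhjshjh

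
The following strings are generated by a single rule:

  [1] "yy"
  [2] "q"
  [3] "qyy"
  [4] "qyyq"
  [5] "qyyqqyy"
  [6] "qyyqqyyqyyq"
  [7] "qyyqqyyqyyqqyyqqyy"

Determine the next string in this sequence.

qyyqqyyqyyqqyyqqyyqyyqqyyqyyq

This is a Fibonacci-style word recurrence s(k) = s(k−1)·s(k−2): e.g. q·yy = qyy.
So term 8 is qyyqqyyqyyqqyyqqyy·qyyqqyyqyyq.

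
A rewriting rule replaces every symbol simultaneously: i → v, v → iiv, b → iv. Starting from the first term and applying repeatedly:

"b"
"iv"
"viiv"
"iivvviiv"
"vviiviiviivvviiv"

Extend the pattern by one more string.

Applying the rule to each of the 16 symbols of vviiviiviivvviiv gives the pieces iiv iiv v v iiv v v iiv v v iiv iiv iiv v v iiv, which concatenate to the answer.

iiviivvviivvviivvviiviiviivvviiv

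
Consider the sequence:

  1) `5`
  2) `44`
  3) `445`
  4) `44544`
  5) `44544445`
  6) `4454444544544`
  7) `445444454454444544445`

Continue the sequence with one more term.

This is a Fibonacci-style word recurrence s(k) = s(k−1)·s(k−2): e.g. 44·5 = 445.
Continuing: 445444454454444544445 · 4454444544544 gives term 8.

4454444544544445444454454444544544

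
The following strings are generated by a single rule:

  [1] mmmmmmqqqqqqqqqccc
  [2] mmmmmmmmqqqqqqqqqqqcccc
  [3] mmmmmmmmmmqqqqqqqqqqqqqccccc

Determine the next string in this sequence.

The n-th term is 2n m's then 2n+3 q's then n c's, where the shown terms are n = 3, 4, 5.
At n = 6 the blocks have lengths 12, 15, 6.

mmmmmmmmmmmmqqqqqqqqqqqqqqqcccccc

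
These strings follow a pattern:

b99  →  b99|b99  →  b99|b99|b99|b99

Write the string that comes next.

s(k+1) = s(k)·|·s(k) — each term doubles the last with '|' between the halves.
Doubling b99|b99|b99|b99 with '|' between the halves:

b99|b99|b99|b99|b99|b99|b99|b99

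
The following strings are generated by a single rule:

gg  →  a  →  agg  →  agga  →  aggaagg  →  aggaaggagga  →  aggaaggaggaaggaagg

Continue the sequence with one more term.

Each term (from the third on) is the previous term followed by the one before it: term 3 = a·gg = agg.
Continuing: aggaaggaggaaggaagg · aggaaggagga gives term 8.

aggaaggaggaaggaaggaggaaggagga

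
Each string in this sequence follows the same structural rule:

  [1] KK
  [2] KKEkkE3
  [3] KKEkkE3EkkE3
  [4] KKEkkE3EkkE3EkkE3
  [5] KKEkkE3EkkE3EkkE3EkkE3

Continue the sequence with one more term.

KKEkkE3EkkE3EkkE3EkkE3EkkE3

The strings grow by a fixed suffix EkkE3 each time.
One more step from KKEkkE3EkkE3EkkE3EkkE3 gives the answer.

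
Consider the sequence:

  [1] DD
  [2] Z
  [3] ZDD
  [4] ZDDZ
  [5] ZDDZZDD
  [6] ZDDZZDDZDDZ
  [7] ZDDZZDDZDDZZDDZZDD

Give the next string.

ZDDZZDDZDDZZDDZZDDZDDZZDDZDDZ

From term 3 onward, concatenate the last term with the second-to-last: Z·DD = ZDD, ZDD·Z = ZDDZ, …
So term 8 is ZDDZZDDZDDZZDDZZDD·ZDDZZDDZDDZ.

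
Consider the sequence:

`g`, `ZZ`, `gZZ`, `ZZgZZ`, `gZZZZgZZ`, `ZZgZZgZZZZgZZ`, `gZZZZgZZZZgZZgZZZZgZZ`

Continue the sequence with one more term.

From term 3 onward, concatenate the second-to-last term with the last: g·ZZ = gZZ, ZZ·gZZ = ZZgZZ, …
So term 8 is ZZgZZgZZZZgZZ·gZZZZgZZZZgZZgZZZZgZZ.

ZZgZZgZZZZgZZgZZZZgZZZZgZZgZZZZgZZ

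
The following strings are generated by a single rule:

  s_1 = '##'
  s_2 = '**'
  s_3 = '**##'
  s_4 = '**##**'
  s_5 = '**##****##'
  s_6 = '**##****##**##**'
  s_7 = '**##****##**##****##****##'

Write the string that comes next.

From term 3 onward, concatenate the last term with the second-to-last: **·## = **##, **##·** = **##**, …
The next term joins **##****##**##****##****## and **##****##**##**.

**##****##**##****##****##**##****##**##**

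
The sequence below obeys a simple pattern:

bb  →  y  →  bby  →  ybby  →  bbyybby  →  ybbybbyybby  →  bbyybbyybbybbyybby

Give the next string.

ybbybbyybbybbyybbyybbybbyybby

This is a Fibonacci-style word recurrence s(k) = s(k−2)·s(k−1): e.g. bb·y = bby.
Continuing: ybbybbyybby · bbyybbyybbybbyybby gives term 8.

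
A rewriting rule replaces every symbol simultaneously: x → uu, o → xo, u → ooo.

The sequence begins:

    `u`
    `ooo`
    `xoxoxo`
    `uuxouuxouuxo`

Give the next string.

Expanding uuxouuxouuxo: u→ooo, u→ooo, x→uu, o→xo, u→ooo, u→ooo, x→uu, o→xo, u→ooo, u→ooo, x→uu, o→xo. Concatenated: ooo ooo uu xo ooo ooo uu xo ooo ooo uu xo.

oooooouuxooooooouuxooooooouuxo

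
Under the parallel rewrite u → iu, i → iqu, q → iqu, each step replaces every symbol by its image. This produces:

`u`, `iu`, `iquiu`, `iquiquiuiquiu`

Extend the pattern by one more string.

Rewriting the 13 symbols of iquiquiuiquiu one by one yields iqu iqu iu iqu iqu iu iqu iu iqu iqu iu iqu iu; concatenated:

iquiquiuiquiquiuiquiuiquiquiuiquiu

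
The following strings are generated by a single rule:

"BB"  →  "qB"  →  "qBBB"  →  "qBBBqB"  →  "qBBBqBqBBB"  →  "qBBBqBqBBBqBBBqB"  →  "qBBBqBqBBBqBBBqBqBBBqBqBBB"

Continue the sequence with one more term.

Each term (from the third on) is the previous term followed by the one before it: term 3 = qB·BB = qBBB.
So term 8 is qBBBqBqBBBqBBBqBqBBBqBqBBB·qBBBqBqBBBqBBBqB.

qBBBqBqBBBqBBBqBqBBBqBqBBBqBBBqBqBBBqBBBqB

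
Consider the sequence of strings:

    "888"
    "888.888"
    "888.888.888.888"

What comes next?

888.888.888.888.888.888.888.888

Each string is two copies of the previous one joined by '.'.
So the next term is two copies of 888.888.888.888 with '.' between the halves.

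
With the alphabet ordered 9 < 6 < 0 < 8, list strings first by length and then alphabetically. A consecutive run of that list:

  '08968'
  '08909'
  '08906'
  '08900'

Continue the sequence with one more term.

Find the rightmost character of 08900 below 8, bump it to the next letter, and reset everything to its right to 9.

08908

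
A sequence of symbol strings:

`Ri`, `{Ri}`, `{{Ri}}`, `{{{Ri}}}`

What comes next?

s(k+1) = {·s(k)·}, so each term gains { as a prefix and } as a suffix.
Applying this once more to {{{Ri}}}:

{{{{Ri}}}}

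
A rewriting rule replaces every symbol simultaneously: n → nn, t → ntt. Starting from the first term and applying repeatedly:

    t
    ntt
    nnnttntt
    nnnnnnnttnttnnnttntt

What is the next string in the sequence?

nnnnnnnnnnnnnnnttnttnnnttnttnnnnnnnttnttnnnttntt

φ(nnnnnnnttnttnnnttntt) expands symbol-by-symbol to nn nn nn nn nn nn nn ntt ntt nn ntt ntt nn nn nn ntt ntt nn ntt ntt; joining the 20 pieces gives the next term.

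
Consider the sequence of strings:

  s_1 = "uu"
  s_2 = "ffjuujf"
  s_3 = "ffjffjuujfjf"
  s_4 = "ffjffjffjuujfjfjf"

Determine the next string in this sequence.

Each term wraps the previous one in ffj on the left and jf on the right.
Applying this once more to ffjffjffjuujfjfjf:

ffjffjffjffjuujfjfjfjf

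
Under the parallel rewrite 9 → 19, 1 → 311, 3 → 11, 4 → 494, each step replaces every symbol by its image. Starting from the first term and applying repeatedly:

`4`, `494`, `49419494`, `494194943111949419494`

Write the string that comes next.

4941949431119494194941131131131119494194943111949419494

Applying the rule to each of the 21 symbols of 494194943111949419494 gives the pieces 494 19 494 311 19 494 19 494 11 311 311 311 19 494 19 494 311 19 494 19 494, which concatenate to the answer.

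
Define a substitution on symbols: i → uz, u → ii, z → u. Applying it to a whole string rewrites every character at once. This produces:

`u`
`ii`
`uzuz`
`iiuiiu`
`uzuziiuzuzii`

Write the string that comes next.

Apply φ to uzuziiuzuzii symbol by symbol: u→ii, z→u, u→ii, z→u, i→uz, i→uz, u→ii, z→u, u→ii, z→u, i→uz, i→uz; joined: ii u ii u uz uz ii u ii u uz uz.

iiuiiuuzuziiuiiuuzuz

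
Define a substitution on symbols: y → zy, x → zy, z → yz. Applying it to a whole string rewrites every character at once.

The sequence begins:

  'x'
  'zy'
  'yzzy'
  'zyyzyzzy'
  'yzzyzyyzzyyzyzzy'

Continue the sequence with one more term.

zyyzyzzyyzzyzyyzyzzyzyyzzyyzyzzy

φ(yzzyzyyzzyyzyzzy) expands symbol-by-symbol to zy yz yz zy yz zy zy yz yz zy zy yz zy yz yz zy; joining the 16 pieces gives the next term.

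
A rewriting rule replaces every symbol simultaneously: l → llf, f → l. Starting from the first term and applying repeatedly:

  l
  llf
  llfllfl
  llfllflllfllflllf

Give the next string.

Replace each of the 17 characters of llfllflllfllflllf in place — llf llf l llf llf l llf llf llf l llf llf l llf llf llf l — and concatenate.

llfllflllfllflllfllfllflllfllflllfllfllfl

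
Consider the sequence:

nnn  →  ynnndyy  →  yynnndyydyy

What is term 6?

yyyyynnndyydyydyydyydyy

Every step adds y to the front and dyy to the end of the previous string.
From yynnndyydyy, 3 further steps: yynnndyydyy → yyynnndyydyydyy → yyyynnndyydyydyydyy → (answer).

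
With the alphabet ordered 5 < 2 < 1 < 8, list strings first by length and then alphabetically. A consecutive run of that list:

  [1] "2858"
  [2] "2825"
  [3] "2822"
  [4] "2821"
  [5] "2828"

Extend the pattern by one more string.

Find the rightmost character of 2828 below 8, bump it to the next letter, and reset everything to its right to 5.

2815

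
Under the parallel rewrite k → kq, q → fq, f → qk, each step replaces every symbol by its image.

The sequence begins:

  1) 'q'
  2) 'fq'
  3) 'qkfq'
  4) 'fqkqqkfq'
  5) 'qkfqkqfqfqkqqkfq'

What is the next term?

φ(qkfqkqfqfqkqqkfq) expands symbol-by-symbol to fq kq qk fq kq fq qk fq qk fq kq fq fq kq qk fq; joining the 16 pieces gives the next term.

fqkqqkfqkqfqqkfqqkfqkqfqfqkqqkfq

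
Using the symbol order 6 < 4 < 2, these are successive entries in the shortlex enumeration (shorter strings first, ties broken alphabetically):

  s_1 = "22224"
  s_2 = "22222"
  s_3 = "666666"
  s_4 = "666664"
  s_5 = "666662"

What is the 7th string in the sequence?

666644

Continuing the enumeration 2 steps past 666662: 666662 → 666646 → (answer).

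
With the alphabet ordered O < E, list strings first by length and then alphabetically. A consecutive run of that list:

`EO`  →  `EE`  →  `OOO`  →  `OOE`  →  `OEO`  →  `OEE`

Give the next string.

The successor of OEE increments the rightmost position that isn't already E and resets every position after it to O.

EOO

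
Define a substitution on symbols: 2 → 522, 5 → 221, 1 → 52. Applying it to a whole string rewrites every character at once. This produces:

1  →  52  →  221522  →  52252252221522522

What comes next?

22152252222152252222152252252252221522522221522522

Applying the rule to each of the 17 symbols of 52252252221522522 gives the pieces 221 522 522 221 522 522 221 522 522 522 52 221 522 522 221 522 522, which concatenate to the answer.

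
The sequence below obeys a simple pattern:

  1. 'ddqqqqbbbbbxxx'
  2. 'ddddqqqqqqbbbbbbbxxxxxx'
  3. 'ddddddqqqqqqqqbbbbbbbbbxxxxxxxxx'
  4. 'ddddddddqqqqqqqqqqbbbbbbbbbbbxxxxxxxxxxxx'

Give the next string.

ddddddddddqqqqqqqqqqqqbbbbbbbbbbbbbxxxxxxxxxxxxxxx

Term n consists of 2n d's, followed by 2n+2 q's, followed by 2n+3 b's, followed by 3n x's (n = 1, 2, …).
For the next term, n = 5, so the run lengths are 10, 12, 13, 15.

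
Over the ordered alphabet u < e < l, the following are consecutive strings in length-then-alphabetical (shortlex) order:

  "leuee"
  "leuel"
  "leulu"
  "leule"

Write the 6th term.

Advancing 2 positions from leule through leule → leull reaches term 6.

leeuu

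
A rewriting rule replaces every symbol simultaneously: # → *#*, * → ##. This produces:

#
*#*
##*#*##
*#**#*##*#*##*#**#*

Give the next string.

##*#*####*#*##*#**#*##*#*##*#**#*##*#*####*#*##

Replace each of the 19 characters of *#**#*##*#*##*#**#* in place — ## *#* ## ## *#* ## *#* *#* ## *#* ## *#* *#* ## *#* ## ## *#* ## — and concatenate.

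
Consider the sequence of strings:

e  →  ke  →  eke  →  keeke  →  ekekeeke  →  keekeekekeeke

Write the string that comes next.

Each term (from the third on) is the two preceding terms concatenated in order: term 3 = e·ke = eke.
So term 7 is ekekeeke·keekeekekeeke.

ekekeekekeekeekekeeke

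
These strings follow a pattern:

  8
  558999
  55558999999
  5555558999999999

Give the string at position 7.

Every step adds 55 to the front and 999 to the end of the previous string.
From 5555558999999999, 3 further steps: 5555558999999999 → 555555558999999999999 → 55555555558999999999999999 → (answer).

5555555555558999999999999999999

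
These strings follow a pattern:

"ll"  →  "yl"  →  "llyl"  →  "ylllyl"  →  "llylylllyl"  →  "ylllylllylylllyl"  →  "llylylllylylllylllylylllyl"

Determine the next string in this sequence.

This is a Fibonacci-style word recurrence s(k) = s(k−2)·s(k−1): e.g. ll·yl = llyl.
So term 8 is ylllylllylylllyl·llylylllylylllylllylylllyl.

ylllylllylylllylllylylllylylllylllylylllyl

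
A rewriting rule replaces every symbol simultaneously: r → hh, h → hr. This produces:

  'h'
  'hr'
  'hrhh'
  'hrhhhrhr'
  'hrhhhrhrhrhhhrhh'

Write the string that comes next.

φ(hrhhhrhrhrhhhrhh) expands symbol-by-symbol to hr hh hr hr hr hh hr hh hr hh hr hr hr hh hr hr; joining the 16 pieces gives the next term.

hrhhhrhrhrhhhrhhhrhhhrhrhrhhhrhr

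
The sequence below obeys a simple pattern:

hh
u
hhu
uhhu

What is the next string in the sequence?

From term 3 onward, concatenate the second-to-last term with the last: hh·u = hhu, u·hhu = uhhu, …
Continuing: hhu · uhhu gives term 5.

hhuuhhu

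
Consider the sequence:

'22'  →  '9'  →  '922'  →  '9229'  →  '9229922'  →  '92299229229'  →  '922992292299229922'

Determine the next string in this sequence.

Each term (from the third on) is the previous term followed by the one before it: term 3 = 9·22 = 922.
Continuing: 922992292299229922 · 92299229229 gives term 8.

92299229229922992292299229229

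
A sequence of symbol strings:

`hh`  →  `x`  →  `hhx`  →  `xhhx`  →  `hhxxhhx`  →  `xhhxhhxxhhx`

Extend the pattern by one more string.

This is a Fibonacci-style word recurrence s(k) = s(k−2)·s(k−1): e.g. hh·x = hhx.
So term 7 is hhxxhhx·xhhxhhxxhhx.

hhxxhhxxhhxhhxxhhx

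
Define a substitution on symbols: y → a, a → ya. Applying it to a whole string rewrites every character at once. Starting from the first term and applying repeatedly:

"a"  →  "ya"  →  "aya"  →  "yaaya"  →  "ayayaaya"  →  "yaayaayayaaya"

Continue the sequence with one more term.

ayayaayayaayaayayaaya

Replace each of the 13 characters of yaayaayayaaya in place — a ya ya a ya ya a ya a ya ya a ya — and concatenate.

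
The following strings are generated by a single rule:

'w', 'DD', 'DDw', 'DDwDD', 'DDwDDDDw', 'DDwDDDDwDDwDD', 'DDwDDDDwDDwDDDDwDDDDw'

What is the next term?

DDwDDDDwDDwDDDDwDDDDwDDwDDDDwDDwDD

This is a Fibonacci-style word recurrence s(k) = s(k−1)·s(k−2): e.g. DD·w = DDw.
So term 8 is DDwDDDDwDDwDDDDwDDDDw·DDwDDDDwDDwDD.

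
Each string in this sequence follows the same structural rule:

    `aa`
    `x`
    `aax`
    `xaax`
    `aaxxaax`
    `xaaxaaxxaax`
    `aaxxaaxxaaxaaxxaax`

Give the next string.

This is a Fibonacci-style word recurrence s(k) = s(k−2)·s(k−1): e.g. aa·x = aax.
The next term joins xaaxaaxxaax and aaxxaaxxaaxaaxxaax.

xaaxaaxxaaxaaxxaaxxaaxaaxxaax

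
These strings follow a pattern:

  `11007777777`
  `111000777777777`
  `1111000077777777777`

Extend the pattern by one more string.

Reading off run lengths: 1 runs 2, 3, 4; 0 runs 2, 3, 4; 7 runs 7, 9, 11 — each is linear in n, where the shown terms are n = 3, 4, 5.
For the next term, n = 6, so the run lengths are 5, 5, 13.

11111000007777777777777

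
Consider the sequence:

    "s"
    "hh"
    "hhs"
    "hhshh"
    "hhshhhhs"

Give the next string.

hhshhhhshhshh

Each term (from the third on) is the previous term followed by the one before it: term 3 = hh·s = hhs.
Continuing: hhshhhhs · hhshh gives term 6.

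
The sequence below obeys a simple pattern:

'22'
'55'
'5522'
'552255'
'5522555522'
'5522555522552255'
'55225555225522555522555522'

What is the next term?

This is a Fibonacci-style word recurrence s(k) = s(k−1)·s(k−2): e.g. 55·22 = 5522.
Continuing: 55225555225522555522555522 · 5522555522552255 gives term 8.

552255552255225555225555225522555522552255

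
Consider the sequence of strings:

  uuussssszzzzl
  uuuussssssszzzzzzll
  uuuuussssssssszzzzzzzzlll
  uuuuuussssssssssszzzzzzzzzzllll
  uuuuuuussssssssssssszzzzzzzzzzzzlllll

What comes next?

uuuuuuuussssssssssssssszzzzzzzzzzzzzzllllll

Term n consists of n+1 u's, followed by 2n+1 s's, followed by 2n z's, followed by n-1 l's, where the shown terms are n = 2, 3, 4, 5, 6.
Setting n = 7 gives 8, 15, 14, 6 characters in each block.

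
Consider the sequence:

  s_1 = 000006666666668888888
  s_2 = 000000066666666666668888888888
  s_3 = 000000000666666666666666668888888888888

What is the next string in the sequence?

The n-th term is 2n+1 0's then 4n+1 6's then 3n+1 8's, where the shown terms are n = 2, 3, 4.
For the next term, n = 5, so the run lengths are 11, 21, 16.

000000000006666666666666666666668888888888888888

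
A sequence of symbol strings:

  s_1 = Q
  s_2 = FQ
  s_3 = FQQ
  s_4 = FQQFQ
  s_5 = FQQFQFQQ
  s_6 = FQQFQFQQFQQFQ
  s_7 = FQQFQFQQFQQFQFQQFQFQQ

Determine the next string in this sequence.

FQQFQFQQFQQFQFQQFQFQQFQQFQFQQFQQFQ

Each term (from the third on) is the previous term followed by the one before it: term 3 = FQ·Q = FQQ.
So term 8 is FQQFQFQQFQQFQFQQFQFQQ·FQQFQFQQFQQFQ.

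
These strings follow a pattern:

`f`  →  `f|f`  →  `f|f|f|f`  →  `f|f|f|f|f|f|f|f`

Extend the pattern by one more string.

f|f|f|f|f|f|f|f|f|f|f|f|f|f|f|f

Each string is two copies of the previous one joined by '|'.
One more doubling of f|f|f|f|f|f|f|f gives the answer.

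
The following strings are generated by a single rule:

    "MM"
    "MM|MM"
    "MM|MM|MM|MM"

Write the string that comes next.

s(k+1) = s(k)·|·s(k) — each term doubles the last with '|' between the halves.
Doubling MM|MM|MM|MM with '|' between the halves:

MM|MM|MM|MM|MM|MM|MM|MM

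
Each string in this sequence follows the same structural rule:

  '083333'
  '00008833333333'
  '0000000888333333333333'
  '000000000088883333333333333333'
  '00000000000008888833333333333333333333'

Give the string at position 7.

000000000000000000088888883333333333333333333333333333

Term n consists of 3n-2 0's, followed by n 8's, followed by 4n 3's (n = 1, 2, …).
Setting n = 7 gives 19, 7, 28 characters in each block.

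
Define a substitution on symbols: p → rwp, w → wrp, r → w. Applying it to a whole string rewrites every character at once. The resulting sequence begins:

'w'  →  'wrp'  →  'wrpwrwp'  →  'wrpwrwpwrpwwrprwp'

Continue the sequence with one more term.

Applying the rule to each of the 17 symbols of wrpwrwpwrpwwrprwp gives the pieces wrp w rwp wrp w wrp rwp wrp w rwp wrp wrp w rwp w wrp rwp, which concatenate to the answer.

wrpwrwpwrpwwrprwpwrpwrwpwrpwrpwrwpwwrprwp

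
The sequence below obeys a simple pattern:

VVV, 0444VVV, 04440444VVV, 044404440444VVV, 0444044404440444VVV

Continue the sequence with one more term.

Each term is the previous one with 0444 prepended.
So the next term is 0444·0444044404440444VVV.

04440444044404440444VVV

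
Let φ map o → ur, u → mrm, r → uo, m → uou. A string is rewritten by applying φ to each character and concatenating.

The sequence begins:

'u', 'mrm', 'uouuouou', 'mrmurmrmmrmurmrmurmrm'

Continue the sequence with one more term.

Rewriting the 21 symbols of mrmurmrmmrmurmrmurmrm one by one yields uou uo uou mrm uo uou uo uou uou uo uou mrm uo uou uo uou mrm uo uou uo uou; concatenated:

uouuououmrmuououuououuouuououmrmuououuououmrmuououuouou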